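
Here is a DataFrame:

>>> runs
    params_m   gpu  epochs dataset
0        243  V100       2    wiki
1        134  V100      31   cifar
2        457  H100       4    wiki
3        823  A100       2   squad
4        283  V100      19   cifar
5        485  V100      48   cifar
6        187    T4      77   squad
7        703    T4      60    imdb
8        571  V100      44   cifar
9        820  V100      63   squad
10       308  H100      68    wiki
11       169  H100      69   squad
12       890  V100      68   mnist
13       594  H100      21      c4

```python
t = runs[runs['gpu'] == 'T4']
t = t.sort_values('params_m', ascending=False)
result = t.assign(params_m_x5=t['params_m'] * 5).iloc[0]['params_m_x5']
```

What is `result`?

filter rows where gpu == 'T4':
   params_m gpu  epochs dataset
6       187  T4      77   squad
7       703  T4      60    imdb
sort by params_m descending:
   params_m gpu  epochs dataset
7       703  T4      60    imdb
6       187  T4      77   squad
add column params_m_x5 = t['params_m'] * 5:
   params_m gpu  epochs dataset  params_m_x5
7       703  T4      60    imdb         3515
6       187  T4      77   squad          935
The value at position 0, column 'params_m_x5' is 3515.

3515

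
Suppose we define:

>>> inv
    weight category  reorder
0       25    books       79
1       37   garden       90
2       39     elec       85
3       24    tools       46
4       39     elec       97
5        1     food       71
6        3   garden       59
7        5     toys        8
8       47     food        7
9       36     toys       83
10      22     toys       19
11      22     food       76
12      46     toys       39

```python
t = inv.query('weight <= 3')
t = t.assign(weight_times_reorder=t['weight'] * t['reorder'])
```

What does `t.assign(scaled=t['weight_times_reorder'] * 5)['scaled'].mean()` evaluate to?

620.0

filter rows where weight <= 3:
   weight category  reorder
5       1     food       71
6       3   garden       59
add column weight_times_reorder = t['weight'] * t['reorder']:
   weight category  reorder  weight_times_reorder
5       1     food       71                    71
6       3   garden       59                   177
add column scaled = t['weight_times_reorder'] * 5:
   weight category  reorder  weight_times_reorder  scaled
5       1     food       71                    71     355
6       3   garden       59                   177     885
The mean of column 'scaled' is 620.0.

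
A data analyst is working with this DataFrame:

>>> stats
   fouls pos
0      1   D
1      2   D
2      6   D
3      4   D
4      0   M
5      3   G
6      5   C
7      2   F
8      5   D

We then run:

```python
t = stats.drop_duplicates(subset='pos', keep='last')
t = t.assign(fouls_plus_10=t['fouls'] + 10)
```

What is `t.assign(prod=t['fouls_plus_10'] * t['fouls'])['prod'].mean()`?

drop duplicate pos (keep=last):
   fouls pos
4      0   M
5      3   G
6      5   C
7      2   F
8      5   D
add column fouls_plus_10 = t['fouls'] + 10:
   fouls pos  fouls_plus_10
4      0   M             10
5      3   G             13
6      5   C             15
7      2   F             12
8      5   D             15
add column prod = t['fouls_plus_10'] * t['fouls']:
   fouls pos  fouls_plus_10  prod
4      0   M             10     0
5      3   G             13    39
6      5   C             15    75
7      2   F             12    24
8      5   D             15    75

42.6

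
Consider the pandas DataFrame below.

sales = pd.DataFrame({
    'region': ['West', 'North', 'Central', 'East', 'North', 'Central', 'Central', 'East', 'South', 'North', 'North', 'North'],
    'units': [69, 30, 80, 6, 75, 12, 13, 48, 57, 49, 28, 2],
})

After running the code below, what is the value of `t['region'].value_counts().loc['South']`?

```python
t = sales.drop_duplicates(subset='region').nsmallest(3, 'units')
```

1

drop duplicate region (keep=first):
    region  units
0     West     69
1    North     30
2  Central     80
3     East      6
8    South     57
take 3 rows with smallest units:
  region  units
3   East      6
1  North     30
8  South     57
value_counts of region:
region
East     1
North    1
South    1
Name: count, dtype: int64
Finally, value at index 'South' = 1.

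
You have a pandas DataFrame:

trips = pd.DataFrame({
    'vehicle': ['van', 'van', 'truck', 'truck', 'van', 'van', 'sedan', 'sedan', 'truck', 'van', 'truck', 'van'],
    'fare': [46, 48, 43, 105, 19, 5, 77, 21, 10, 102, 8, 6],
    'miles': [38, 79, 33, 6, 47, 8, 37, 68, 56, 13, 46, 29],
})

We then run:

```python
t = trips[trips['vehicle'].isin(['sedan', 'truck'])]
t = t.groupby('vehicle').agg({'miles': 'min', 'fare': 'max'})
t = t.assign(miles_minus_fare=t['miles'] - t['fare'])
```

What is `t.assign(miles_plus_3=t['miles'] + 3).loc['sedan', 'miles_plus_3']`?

filter rows where vehicle in ['sedan', 'truck']:
   vehicle  fare  miles
2    truck    43     33
3    truck   105      6
6    sedan    77     37
7    sedan    21     68
8    truck    10     56
10   truck     8     46
group by vehicle: min(miles), max(fare):
         miles  fare
vehicle             
sedan       37    77
truck        6   105
add column miles_minus_fare = t['miles'] - t['fare']:
         miles  fare  miles_minus_fare
vehicle                               
sedan       37    77               -40
truck        6   105               -99
add column miles_plus_3 = t['miles'] + 3:
         miles  fare  miles_minus_fare  miles_plus_3
vehicle                                             
sedan       37    77               -40            40
truck        6   105               -99             9
So loc['sedan', 'miles_plus_3'] = 40.

40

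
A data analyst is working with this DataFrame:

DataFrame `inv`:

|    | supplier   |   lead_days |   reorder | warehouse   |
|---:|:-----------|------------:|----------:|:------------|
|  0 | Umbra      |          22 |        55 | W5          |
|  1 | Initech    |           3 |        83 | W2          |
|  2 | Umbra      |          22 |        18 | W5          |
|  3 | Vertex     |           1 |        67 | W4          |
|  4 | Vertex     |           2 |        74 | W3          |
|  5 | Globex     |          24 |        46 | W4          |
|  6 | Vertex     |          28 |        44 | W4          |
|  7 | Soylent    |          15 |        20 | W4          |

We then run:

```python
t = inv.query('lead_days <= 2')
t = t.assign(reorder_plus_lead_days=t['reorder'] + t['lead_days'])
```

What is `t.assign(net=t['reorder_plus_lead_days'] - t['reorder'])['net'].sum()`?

3

filter rows where lead_days <= 2:
  supplier  lead_days  reorder warehouse
3   Vertex          1       67        W4
4   Vertex          2       74        W3
add column reorder_plus_lead_days = t['reorder'] + t['lead_days']:
  supplier  lead_days  reorder warehouse  reorder_plus_lead_days
3   Vertex          1       67        W4                      68
4   Vertex          2       74        W3                      76
add column net = t['reorder_plus_lead_days'] - t['reorder']:
  supplier  lead_days  reorder warehouse  reorder_plus_lead_days  net
3   Vertex          1       67        W4                      68    1
4   Vertex          2       74        W3                      76    2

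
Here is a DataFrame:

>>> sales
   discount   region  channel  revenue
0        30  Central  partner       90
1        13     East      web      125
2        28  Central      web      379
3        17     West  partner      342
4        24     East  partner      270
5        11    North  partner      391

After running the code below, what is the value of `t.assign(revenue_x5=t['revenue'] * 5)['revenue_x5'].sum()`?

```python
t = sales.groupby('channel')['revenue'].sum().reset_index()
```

7985

group by channel, sum of revenue:
channel
partner    1093
web         504
Name: revenue, dtype: int64
reset_index():
   channel  revenue
0  partner     1093
1      web      504
add column revenue_x5 = t['revenue'] * 5:
   channel  revenue  revenue_x5
0  partner     1093        5465
1      web      504        2520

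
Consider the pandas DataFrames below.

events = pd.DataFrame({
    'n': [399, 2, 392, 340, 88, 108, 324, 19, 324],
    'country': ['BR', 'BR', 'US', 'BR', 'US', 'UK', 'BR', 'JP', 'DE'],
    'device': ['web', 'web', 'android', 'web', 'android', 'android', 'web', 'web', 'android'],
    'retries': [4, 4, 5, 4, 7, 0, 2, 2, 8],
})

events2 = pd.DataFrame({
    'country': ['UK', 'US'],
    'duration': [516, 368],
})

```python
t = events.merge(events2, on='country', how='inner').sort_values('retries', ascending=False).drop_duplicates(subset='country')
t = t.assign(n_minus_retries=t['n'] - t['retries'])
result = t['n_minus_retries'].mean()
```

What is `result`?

94.5

merge on 'country' (how='inner') → 3 rows:
     n country   device  retries  duration
0  392      US  android        5       368
1   88      US  android        7       368
2  108      UK  android        0       516
sort by retries descending:
     n country   device  retries  duration
1   88      US  android        7       368
0  392      US  android        5       368
2  108      UK  android        0       516
drop duplicate country (keep=first):
     n country   device  retries  duration
1   88      US  android        7       368
2  108      UK  android        0       516
add column n_minus_retries = t['n'] - t['retries']:
     n country   device  retries  duration  n_minus_retries
1   88      US  android        7       368               81
2  108      UK  android        0       516              108
Hence 94.5.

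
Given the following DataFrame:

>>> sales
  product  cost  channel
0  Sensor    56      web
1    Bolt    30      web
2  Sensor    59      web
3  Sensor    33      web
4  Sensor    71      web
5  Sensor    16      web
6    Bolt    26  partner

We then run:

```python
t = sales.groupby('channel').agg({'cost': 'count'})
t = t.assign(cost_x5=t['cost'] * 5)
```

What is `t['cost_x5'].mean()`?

group by channel, count of cost:
         cost
channel      
partner     1
web         6
add column cost_x5 = t['cost'] * 5:
         cost  cost_x5
channel               
partner     1        5
web         6       30
Taking the mean of column 'cost_x5' gives 17.5.

17.5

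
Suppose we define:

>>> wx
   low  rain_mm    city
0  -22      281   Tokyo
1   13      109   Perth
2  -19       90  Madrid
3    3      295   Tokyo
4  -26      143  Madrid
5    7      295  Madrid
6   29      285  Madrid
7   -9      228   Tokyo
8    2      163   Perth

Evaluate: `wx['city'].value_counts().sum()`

9

value_counts of city:
city
Madrid    4
Tokyo     3
Perth     2
Name: count, dtype: int64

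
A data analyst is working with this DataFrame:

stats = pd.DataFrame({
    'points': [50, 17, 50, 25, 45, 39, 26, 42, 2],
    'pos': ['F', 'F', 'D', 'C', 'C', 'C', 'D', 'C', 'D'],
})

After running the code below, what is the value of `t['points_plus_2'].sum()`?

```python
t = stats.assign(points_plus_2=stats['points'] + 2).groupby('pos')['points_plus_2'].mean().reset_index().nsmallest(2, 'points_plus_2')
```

63.5

add column points_plus_2 = stats['points'] + 2:
   points pos  points_plus_2
0      50   F             52
1      17   F             19
2      50   D             52
3      25   C             27
4      45   C             47
5      39   C             41
6      26   D             28
7      42   C             44
8       2   D              4
group by pos, mean of points_plus_2:
pos
C    39.75
D    28.00
F    35.50
Name: points_plus_2, dtype: float64
reset_index():
  pos  points_plus_2
0   C          39.75
1   D          28.00
2   F          35.50
take 2 rows with smallest points_plus_2:
  pos  points_plus_2
1   D           28.0
2   F           35.5
sum of column 'points_plus_2' → 63.5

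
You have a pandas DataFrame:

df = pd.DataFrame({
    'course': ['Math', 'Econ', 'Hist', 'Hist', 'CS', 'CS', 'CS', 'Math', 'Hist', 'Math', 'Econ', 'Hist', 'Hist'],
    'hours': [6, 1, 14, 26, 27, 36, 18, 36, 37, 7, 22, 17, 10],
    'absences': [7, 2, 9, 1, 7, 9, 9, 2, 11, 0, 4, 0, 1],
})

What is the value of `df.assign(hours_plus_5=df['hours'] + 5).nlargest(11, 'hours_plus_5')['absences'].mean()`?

add column hours_plus_5 = df['hours'] + 5:
   course  hours  absences  hours_plus_5
0    Math      6         7            11
1    Econ      1         2             6
2    Hist     14         9            19
3    Hist     26         1            31
4      CS     27         7            32
5      CS     36         9            41
6      CS     18         9            23
7    Math     36         2            41
8    Hist     37        11            42
9    Math      7         0            12
10   Econ     22         4            27
11   Hist     17         0            22
12   Hist     10         1            15
take 11 rows with largest hours_plus_5:
   course  hours  absences  hours_plus_5
8    Hist     37        11            42
5      CS     36         9            41
7    Math     36         2            41
4      CS     27         7            32
3    Hist     26         1            31
10   Econ     22         4            27
6      CS     18         9            23
11   Hist     17         0            22
2    Hist     14         9            19
12   Hist     10         1            15
9    Math      7         0            12
The mean of column 'absences' is 4.81818181818.

4.81818181818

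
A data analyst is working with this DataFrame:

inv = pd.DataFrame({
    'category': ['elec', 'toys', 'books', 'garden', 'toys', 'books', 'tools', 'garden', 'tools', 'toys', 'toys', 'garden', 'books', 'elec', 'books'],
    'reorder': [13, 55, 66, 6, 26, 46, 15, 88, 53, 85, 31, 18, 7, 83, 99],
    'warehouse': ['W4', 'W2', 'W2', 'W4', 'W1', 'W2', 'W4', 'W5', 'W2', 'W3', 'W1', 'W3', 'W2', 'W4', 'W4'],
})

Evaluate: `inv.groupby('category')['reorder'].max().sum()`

408

group by category, max of reorder:
category
books     99
elec      83
garden    88
tools     53
toys      85
Name: reorder, dtype: int64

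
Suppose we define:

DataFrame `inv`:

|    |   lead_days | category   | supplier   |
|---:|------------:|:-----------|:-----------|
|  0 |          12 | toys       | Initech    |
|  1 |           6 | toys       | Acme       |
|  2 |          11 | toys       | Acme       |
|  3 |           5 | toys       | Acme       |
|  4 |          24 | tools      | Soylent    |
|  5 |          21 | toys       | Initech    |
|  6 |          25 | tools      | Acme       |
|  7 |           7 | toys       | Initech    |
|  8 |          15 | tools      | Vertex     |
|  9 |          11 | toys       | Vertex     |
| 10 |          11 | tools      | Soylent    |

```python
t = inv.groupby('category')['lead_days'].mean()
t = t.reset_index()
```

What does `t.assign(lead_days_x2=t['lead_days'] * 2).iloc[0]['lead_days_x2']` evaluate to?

37.5

group by category, mean of lead_days:
category
tools    18.750000
toys     10.428571
Name: lead_days, dtype: float64
reset_index():
  category  lead_days
0    tools  18.750000
1     toys  10.428571
add column lead_days_x2 = t['lead_days'] * 2:
  category  lead_days  lead_days_x2
0    tools  18.750000     37.500000
1     toys  10.428571     20.857143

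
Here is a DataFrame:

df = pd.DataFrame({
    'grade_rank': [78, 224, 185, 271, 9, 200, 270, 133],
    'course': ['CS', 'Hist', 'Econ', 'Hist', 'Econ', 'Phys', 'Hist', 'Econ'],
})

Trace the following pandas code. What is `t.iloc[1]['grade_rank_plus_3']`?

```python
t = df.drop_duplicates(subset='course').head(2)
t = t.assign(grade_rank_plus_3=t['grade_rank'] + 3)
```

227

drop duplicate course (keep=first):
   grade_rank course
0          78     CS
1         224   Hist
2         185   Econ
5         200   Phys
take first 2 rows:
   grade_rank course
0          78     CS
1         224   Hist
add column grade_rank_plus_3 = t['grade_rank'] + 3:
   grade_rank course  grade_rank_plus_3
0          78     CS                 81
1         224   Hist                227
The value at position 1, column 'grade_rank_plus_3' is 227.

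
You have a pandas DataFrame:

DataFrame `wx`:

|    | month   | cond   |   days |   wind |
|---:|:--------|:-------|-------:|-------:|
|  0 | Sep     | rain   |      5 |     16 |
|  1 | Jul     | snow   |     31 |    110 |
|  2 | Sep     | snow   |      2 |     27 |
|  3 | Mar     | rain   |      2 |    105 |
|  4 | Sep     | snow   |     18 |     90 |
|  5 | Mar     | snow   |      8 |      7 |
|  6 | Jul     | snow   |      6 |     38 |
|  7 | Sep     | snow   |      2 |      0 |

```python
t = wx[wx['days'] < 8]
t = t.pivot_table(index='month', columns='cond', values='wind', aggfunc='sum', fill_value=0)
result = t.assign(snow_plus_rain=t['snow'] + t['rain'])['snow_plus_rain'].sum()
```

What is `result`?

filter rows where days < 8:
  month  cond  days  wind
0   Sep  rain     5    16
2   Sep  snow     2    27
3   Mar  rain     2   105
6   Jul  snow     6    38
7   Sep  snow     2     0
pivot: rows=month, cols=cond, sum(wind):
cond   rain  snow
month            
Jul       0    38
Mar     105     0
Sep      16    27
add column snow_plus_rain = t['snow'] + t['rain']:
cond   rain  snow  snow_plus_rain
month                            
Jul       0    38              38
Mar     105     0             105
Sep      16    27              43

186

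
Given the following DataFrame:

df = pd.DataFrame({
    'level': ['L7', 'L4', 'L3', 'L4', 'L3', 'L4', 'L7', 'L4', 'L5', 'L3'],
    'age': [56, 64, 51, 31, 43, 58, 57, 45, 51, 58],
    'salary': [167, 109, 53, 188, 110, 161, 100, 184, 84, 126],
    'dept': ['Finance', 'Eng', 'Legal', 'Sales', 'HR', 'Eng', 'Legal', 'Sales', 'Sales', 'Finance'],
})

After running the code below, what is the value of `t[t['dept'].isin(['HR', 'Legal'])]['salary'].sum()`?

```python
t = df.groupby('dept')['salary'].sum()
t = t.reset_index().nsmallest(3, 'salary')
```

263

group by dept, sum of salary:
dept
Eng        270
Finance    293
HR         110
Legal      153
Sales      456
Name: salary, dtype: int64
reset_index():
      dept  salary
0      Eng     270
1  Finance     293
2       HR     110
3    Legal     153
4    Sales     456
take 3 rows with smallest salary:
    dept  salary
2     HR     110
3  Legal     153
0    Eng     270
filter rows where dept in ['HR', 'Legal']:
    dept  salary
2     HR     110
3  Legal     153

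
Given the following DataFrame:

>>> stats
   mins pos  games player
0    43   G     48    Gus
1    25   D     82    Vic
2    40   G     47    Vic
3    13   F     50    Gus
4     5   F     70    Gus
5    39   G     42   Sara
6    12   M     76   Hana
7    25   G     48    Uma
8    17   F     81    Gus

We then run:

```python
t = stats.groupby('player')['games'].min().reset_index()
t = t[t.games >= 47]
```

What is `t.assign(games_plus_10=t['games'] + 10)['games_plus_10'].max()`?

86

group by player, min of games:
player
Gus     48
Hana    76
Sara    42
Uma     48
Vic     47
Name: games, dtype: int64
reset_index():
  player  games
0    Gus     48
1   Hana     76
2   Sara     42
3    Uma     48
4    Vic     47
filter rows where games >= 47:
  player  games
0    Gus     48
1   Hana     76
3    Uma     48
4    Vic     47
add column games_plus_10 = t['games'] + 10:
  player  games  games_plus_10
0    Gus     48             58
1   Hana     76             86
3    Uma     48             58
4    Vic     47             57
max of column 'games_plus_10' → 86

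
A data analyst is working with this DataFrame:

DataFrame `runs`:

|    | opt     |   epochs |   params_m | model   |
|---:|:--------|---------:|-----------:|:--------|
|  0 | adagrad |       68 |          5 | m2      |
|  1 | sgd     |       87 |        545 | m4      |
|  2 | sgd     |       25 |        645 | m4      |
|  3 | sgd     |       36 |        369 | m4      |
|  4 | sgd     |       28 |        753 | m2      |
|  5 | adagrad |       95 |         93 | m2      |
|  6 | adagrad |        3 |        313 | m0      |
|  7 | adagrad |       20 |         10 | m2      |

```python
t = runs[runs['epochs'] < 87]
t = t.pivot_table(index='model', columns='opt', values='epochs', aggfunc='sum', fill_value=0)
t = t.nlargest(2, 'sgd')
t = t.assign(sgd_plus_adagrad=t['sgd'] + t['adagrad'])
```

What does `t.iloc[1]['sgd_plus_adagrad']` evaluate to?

116

filter rows where epochs < 87:
       opt  epochs  params_m model
0  adagrad      68         5    m2
2      sgd      25       645    m4
3      sgd      36       369    m4
4      sgd      28       753    m2
6  adagrad       3       313    m0
7  adagrad      20        10    m2
pivot: rows=model, cols=opt, sum(epochs):
opt    adagrad  sgd
model              
m0           3    0
m2          88   28
m4           0   61
take 2 rows with largest sgd:
opt    adagrad  sgd
model              
m4           0   61
m2          88   28
add column sgd_plus_adagrad = t['sgd'] + t['adagrad']:
opt    adagrad  sgd  sgd_plus_adagrad
model                                
m4           0   61                61
m2          88   28               116
So iloc[1]['sgd_plus_adagrad'] = 116.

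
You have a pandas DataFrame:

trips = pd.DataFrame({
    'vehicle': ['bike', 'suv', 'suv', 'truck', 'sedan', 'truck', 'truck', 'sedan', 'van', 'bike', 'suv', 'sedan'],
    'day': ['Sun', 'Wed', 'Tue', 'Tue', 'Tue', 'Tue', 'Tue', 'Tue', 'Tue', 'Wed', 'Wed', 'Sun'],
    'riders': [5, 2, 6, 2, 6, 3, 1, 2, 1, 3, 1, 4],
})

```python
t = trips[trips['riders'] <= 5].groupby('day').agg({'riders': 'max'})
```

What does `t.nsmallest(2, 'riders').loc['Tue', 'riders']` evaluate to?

3

filter rows where riders <= 5:
   vehicle  day  riders
0     bike  Sun       5
1      suv  Wed       2
3    truck  Tue       2
5    truck  Tue       3
6    truck  Tue       1
7    sedan  Tue       2
8      van  Tue       1
9     bike  Wed       3
10     suv  Wed       1
11   sedan  Sun       4
group by day, max of riders:
     riders
day        
Sun       5
Tue       3
Wed       3
take 2 rows with smallest riders:
     riders
day        
Tue       3
Wed       3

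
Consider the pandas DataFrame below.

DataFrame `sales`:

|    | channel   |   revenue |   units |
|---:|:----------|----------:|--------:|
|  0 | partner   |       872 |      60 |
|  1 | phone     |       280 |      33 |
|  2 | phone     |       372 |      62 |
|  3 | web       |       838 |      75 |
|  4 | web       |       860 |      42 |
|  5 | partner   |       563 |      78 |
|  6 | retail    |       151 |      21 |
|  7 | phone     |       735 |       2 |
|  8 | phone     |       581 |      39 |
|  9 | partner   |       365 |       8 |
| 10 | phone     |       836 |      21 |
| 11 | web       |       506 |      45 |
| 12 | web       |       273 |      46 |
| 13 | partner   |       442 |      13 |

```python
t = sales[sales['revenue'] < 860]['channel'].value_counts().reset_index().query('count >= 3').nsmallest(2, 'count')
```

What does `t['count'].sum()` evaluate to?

6

filter rows where revenue < 860:
    channel  revenue  units
1     phone      280     33
2     phone      372     62
3       web      838     75
5   partner      563     78
6    retail      151     21
7     phone      735      2
8     phone      581     39
9   partner      365      8
10    phone      836     21
11      web      506     45
12      web      273     46
13  partner      442     13
value_counts of channel:
channel
phone      5
web        3
partner    3
retail     1
Name: count, dtype: int64
reset_index():
   channel  count
0    phone      5
1      web      3
2  partner      3
3   retail      1
filter rows where count >= 3:
   channel  count
0    phone      5
1      web      3
2  partner      3
take 2 rows with smallest count:
   channel  count
1      web      3
2  partner      3
Finally, sum of column 'count' = 6.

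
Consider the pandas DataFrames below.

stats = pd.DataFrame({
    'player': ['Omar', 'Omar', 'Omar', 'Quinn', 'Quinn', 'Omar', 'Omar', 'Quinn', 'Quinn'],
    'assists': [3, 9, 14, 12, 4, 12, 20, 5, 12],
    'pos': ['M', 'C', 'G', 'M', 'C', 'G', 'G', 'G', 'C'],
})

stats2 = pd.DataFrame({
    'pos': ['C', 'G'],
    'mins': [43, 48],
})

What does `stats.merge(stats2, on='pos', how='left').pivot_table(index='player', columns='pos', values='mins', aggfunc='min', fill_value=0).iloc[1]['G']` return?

48.0

merge on 'pos' (how='left') → 9 rows:
  player  assists pos  mins
0   Omar        3   M   NaN
1   Omar        9   C  43.0
2   Omar       14   G  48.0
3  Quinn       12   M   NaN
4  Quinn        4   C  43.0
5   Omar       12   G  48.0
6   Omar       20   G  48.0
7  Quinn        5   G  48.0
8  Quinn       12   C  43.0
pivot: rows=player, cols=pos, min(mins):
pos        C     G
player            
Omar    43.0  48.0
Quinn   43.0  48.0
Then the value at position 1, column 'G': 48.0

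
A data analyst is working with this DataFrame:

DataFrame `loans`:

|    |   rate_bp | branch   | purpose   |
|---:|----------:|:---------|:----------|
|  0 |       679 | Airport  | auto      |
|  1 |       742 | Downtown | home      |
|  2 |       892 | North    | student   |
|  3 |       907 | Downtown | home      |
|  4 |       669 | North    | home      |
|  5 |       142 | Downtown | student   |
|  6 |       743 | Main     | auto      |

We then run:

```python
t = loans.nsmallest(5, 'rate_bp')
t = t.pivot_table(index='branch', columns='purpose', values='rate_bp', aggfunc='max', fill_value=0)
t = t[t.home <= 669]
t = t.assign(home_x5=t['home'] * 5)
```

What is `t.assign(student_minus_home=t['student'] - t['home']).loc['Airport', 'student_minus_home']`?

0

take 5 rows with smallest rate_bp:
   rate_bp    branch  purpose
5      142  Downtown  student
4      669     North     home
0      679   Airport     auto
1      742  Downtown     home
6      743      Main     auto
pivot: rows=branch, cols=purpose, max(rate_bp):
purpose   auto  home  student
branch                       
Airport    679     0        0
Downtown     0   742      142
Main       743     0        0
North        0   669        0
filter rows where home <= 669:
purpose  auto  home  student
branch                      
Airport   679     0        0
Main      743     0        0
North       0   669        0
add column home_x5 = t['home'] * 5:
purpose  auto  home  student  home_x5
branch                               
Airport   679     0        0        0
Main      743     0        0        0
North       0   669        0     3345
add column student_minus_home = t['student'] - t['home']:
purpose  auto  home  student  home_x5  student_minus_home
branch                                                   
Airport   679     0        0        0                   0
Main      743     0        0        0                   0
North       0   669        0     3345                -669
Taking the value at row 'Airport', column 'student_minus_home' gives 0.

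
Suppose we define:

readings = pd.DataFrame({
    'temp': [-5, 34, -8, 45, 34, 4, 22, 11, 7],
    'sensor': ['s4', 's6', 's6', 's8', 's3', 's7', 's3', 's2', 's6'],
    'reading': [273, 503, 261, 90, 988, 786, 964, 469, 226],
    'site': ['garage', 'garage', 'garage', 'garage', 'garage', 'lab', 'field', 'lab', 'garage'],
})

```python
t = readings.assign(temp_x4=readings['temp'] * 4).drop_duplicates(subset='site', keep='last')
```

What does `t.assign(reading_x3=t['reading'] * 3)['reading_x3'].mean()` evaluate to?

1659.0

add column temp_x4 = readings['temp'] * 4:
   temp sensor  reading    site  temp_x4
0    -5     s4      273  garage      -20
1    34     s6      503  garage      136
2    -8     s6      261  garage      -32
3    45     s8       90  garage      180
4    34     s3      988  garage      136
5     4     s7      786     lab       16
6    22     s3      964   field       88
7    11     s2      469     lab       44
8     7     s6      226  garage       28
drop duplicate site (keep=last):
   temp sensor  reading    site  temp_x4
6    22     s3      964   field       88
7    11     s2      469     lab       44
8     7     s6      226  garage       28
add column reading_x3 = t['reading'] * 3:
   temp sensor  reading    site  temp_x4  reading_x3
6    22     s3      964   field       88        2892
7    11     s2      469     lab       44        1407
8     7     s6      226  garage       28         678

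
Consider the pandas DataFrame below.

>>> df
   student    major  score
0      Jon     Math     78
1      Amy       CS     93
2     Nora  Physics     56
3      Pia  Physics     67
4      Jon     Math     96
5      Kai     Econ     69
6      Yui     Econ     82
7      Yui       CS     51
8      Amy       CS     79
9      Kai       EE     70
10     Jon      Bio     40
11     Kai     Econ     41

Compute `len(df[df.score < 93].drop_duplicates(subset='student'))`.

6

filter rows where score < 93:
   student    major  score
0      Jon     Math     78
2     Nora  Physics     56
3      Pia  Physics     67
5      Kai     Econ     69
6      Yui     Econ     82
7      Yui       CS     51
8      Amy       CS     79
9      Kai       EE     70
10     Jon      Bio     40
11     Kai     Econ     41
drop duplicate student (keep=first):
  student    major  score
0     Jon     Math     78
2    Nora  Physics     56
3     Pia  Physics     67
5     Kai     Econ     69
6     Yui     Econ     82
8     Amy       CS     79
Hence 6.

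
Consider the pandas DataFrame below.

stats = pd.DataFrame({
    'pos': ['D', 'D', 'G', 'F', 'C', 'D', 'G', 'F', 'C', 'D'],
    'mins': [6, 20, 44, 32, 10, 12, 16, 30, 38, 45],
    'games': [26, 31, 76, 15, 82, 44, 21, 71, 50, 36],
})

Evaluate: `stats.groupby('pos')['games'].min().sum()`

112

group by pos, min of games:
pos
C    50
D    26
F    15
G    21
Name: games, dtype: int64
So sum() = 112.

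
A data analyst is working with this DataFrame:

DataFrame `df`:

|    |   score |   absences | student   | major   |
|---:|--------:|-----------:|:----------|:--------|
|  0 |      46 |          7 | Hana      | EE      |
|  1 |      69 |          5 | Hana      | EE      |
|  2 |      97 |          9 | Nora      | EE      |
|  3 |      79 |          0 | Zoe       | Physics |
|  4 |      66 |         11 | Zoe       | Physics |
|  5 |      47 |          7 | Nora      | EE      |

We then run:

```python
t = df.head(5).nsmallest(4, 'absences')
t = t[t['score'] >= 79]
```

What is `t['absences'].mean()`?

4.5

take first 5 rows:
   score  absences student    major
0     46         7    Hana       EE
1     69         5    Hana       EE
2     97         9    Nora       EE
3     79         0     Zoe  Physics
4     66        11     Zoe  Physics
take 4 rows with smallest absences:
   score  absences student    major
3     79         0     Zoe  Physics
1     69         5    Hana       EE
0     46         7    Hana       EE
2     97         9    Nora       EE
filter rows where score >= 79:
   score  absences student    major
3     79         0     Zoe  Physics
2     97         9    Nora       EE
mean of column 'absences' → 4.5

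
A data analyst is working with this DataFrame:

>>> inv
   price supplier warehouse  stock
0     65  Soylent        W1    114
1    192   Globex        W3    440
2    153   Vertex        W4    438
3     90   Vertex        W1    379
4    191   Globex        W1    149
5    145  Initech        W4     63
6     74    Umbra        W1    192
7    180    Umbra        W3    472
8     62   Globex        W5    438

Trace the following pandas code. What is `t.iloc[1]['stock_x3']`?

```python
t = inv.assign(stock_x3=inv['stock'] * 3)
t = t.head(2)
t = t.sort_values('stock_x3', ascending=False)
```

add column stock_x3 = inv['stock'] * 3:
   price supplier warehouse  stock  stock_x3
0     65  Soylent        W1    114       342
1    192   Globex        W3    440      1320
2    153   Vertex        W4    438      1314
3     90   Vertex        W1    379      1137
4    191   Globex        W1    149       447
5    145  Initech        W4     63       189
6     74    Umbra        W1    192       576
7    180    Umbra        W3    472      1416
8     62   Globex        W5    438      1314
take first 2 rows:
   price supplier warehouse  stock  stock_x3
0     65  Soylent        W1    114       342
1    192   Globex        W3    440      1320
sort by stock_x3 descending:
   price supplier warehouse  stock  stock_x3
1    192   Globex        W3    440      1320
0     65  Soylent        W1    114       342
So iloc[1]['stock_x3'] = 342.

342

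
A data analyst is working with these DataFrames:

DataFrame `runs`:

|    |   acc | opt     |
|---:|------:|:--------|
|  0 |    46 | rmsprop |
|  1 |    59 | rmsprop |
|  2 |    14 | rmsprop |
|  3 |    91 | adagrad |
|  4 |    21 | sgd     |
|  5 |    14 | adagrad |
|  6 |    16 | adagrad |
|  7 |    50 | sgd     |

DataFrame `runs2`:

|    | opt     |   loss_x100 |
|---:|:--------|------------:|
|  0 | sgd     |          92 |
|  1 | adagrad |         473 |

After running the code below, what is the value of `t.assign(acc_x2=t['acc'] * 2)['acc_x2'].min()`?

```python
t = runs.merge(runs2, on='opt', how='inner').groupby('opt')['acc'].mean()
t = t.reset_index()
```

71.0

merge on 'opt' (how='inner') → 5 rows:
   acc      opt  loss_x100
0   91  adagrad        473
1   21      sgd         92
2   14  adagrad        473
3   16  adagrad        473
4   50      sgd         92
group by opt, mean of acc:
opt
adagrad    40.333333
sgd        35.500000
Name: acc, dtype: float64
reset_index():
       opt        acc
0  adagrad  40.333333
1      sgd  35.500000
add column acc_x2 = t['acc'] * 2:
       opt        acc     acc_x2
0  adagrad  40.333333  80.666667
1      sgd  35.500000  71.000000
The min of column 'acc_x2' is 71.0.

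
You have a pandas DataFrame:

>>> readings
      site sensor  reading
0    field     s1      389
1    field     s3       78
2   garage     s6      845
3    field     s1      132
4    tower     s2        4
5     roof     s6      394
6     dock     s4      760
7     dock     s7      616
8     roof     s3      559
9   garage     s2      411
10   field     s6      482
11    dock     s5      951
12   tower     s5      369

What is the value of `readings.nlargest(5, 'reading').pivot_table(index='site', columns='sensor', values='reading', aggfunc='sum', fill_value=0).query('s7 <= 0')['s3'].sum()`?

take 5 rows with largest reading:
      site sensor  reading
11    dock     s5      951
2   garage     s6      845
6     dock     s4      760
7     dock     s7      616
8     roof     s3      559
pivot: rows=site, cols=sensor, sum(reading):
sensor   s3   s4   s5   s6   s7
site                           
dock      0  760  951    0  616
garage    0    0    0  845    0
roof    559    0    0    0    0
filter rows where s7 <= 0:
sensor   s3  s4  s5   s6  s7
site                        
garage    0   0   0  845   0
roof    559   0   0    0   0
Finally, sum of column 's3' = 559.

559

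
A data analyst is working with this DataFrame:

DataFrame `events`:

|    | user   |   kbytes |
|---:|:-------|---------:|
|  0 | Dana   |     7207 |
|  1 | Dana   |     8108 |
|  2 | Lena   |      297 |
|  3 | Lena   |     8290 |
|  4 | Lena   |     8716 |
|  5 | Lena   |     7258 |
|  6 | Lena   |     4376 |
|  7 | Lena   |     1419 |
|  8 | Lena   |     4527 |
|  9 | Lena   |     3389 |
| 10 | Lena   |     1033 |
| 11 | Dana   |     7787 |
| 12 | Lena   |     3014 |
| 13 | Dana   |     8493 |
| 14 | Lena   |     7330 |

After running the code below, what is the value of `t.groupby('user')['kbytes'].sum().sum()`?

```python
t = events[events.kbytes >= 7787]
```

filter rows where kbytes >= 7787:
    user  kbytes
1   Dana    8108
3   Lena    8290
4   Lena    8716
11  Dana    7787
13  Dana    8493
group by user, sum of kbytes:
user
Dana    24388
Lena    17006
Name: kbytes, dtype: int64
Then the sum of the resulting series: 41394

41394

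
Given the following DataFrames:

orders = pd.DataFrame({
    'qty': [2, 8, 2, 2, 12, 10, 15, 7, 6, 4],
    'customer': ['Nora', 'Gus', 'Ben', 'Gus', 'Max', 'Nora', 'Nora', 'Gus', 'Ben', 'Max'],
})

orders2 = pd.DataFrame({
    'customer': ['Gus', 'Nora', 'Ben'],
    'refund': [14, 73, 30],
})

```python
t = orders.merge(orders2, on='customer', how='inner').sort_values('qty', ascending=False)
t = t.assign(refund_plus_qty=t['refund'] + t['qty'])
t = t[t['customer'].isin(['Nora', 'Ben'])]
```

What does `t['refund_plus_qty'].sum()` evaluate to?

314

merge on 'customer' (how='inner') → 8 rows:
   qty customer  refund
0    2     Nora      73
1    8      Gus      14
2    2      Ben      30
3    2      Gus      14
4   10     Nora      73
5   15     Nora      73
6    7      Gus      14
7    6      Ben      30
sort by qty descending:
   qty customer  refund
5   15     Nora      73
4   10     Nora      73
1    8      Gus      14
6    7      Gus      14
7    6      Ben      30
0    2     Nora      73
2    2      Ben      30
3    2      Gus      14
add column refund_plus_qty = t['refund'] + t['qty']:
   qty customer  refund  refund_plus_qty
5   15     Nora      73               88
4   10     Nora      73               83
1    8      Gus      14               22
6    7      Gus      14               21
7    6      Ben      30               36
0    2     Nora      73               75
2    2      Ben      30               32
3    2      Gus      14               16
filter rows where customer in ['Nora', 'Ben']:
   qty customer  refund  refund_plus_qty
5   15     Nora      73               88
4   10     Nora      73               83
7    6      Ben      30               36
0    2     Nora      73               75
2    2      Ben      30               32
sum of column 'refund_plus_qty' → 314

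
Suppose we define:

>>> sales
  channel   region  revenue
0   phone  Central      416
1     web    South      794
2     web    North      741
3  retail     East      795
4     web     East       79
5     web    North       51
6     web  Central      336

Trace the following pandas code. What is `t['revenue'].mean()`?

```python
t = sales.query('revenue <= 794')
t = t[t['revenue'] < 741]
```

220.5

filter rows where revenue <= 794:
  channel   region  revenue
0   phone  Central      416
1     web    South      794
2     web    North      741
4     web     East       79
5     web    North       51
6     web  Central      336
filter rows where revenue < 741:
  channel   region  revenue
0   phone  Central      416
4     web     East       79
5     web    North       51
6     web  Central      336
Then the mean of column 'revenue': 220.5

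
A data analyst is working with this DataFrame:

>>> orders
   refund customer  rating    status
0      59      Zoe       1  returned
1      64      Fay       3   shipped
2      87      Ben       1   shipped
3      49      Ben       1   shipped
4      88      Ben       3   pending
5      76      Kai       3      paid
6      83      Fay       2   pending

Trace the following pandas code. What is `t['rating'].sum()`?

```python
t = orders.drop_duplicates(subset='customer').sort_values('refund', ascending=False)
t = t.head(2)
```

drop duplicate customer (keep=first):
   refund customer  rating    status
0      59      Zoe       1  returned
1      64      Fay       3   shipped
2      87      Ben       1   shipped
5      76      Kai       3      paid
sort by refund descending:
   refund customer  rating    status
2      87      Ben       1   shipped
5      76      Kai       3      paid
1      64      Fay       3   shipped
0      59      Zoe       1  returned
take first 2 rows:
   refund customer  rating   status
2      87      Ben       1  shipped
5      76      Kai       3     paid
sum of column 'rating' → 4

4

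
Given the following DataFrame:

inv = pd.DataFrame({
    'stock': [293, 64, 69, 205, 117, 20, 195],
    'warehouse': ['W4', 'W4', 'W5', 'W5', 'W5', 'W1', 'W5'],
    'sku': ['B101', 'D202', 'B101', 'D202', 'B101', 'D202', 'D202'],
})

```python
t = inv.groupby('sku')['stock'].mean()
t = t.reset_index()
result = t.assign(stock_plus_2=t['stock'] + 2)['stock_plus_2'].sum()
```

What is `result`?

284.666666667

group by sku, mean of stock:
sku
B101    159.666667
D202    121.000000
Name: stock, dtype: float64
reset_index():
    sku       stock
0  B101  159.666667
1  D202  121.000000
add column stock_plus_2 = t['stock'] + 2:
    sku       stock  stock_plus_2
0  B101  159.666667    161.666667
1  D202  121.000000    123.000000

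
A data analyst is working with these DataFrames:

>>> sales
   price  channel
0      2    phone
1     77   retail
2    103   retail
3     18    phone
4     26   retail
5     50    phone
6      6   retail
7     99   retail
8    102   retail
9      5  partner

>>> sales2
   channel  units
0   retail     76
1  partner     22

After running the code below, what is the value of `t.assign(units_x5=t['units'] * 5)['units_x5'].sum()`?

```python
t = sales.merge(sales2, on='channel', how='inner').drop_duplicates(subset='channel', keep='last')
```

merge on 'channel' (how='inner') → 7 rows:
   price  channel  units
0     77   retail     76
1    103   retail     76
2     26   retail     76
3      6   retail     76
4     99   retail     76
5    102   retail     76
6      5  partner     22
drop duplicate channel (keep=last):
   price  channel  units
5    102   retail     76
6      5  partner     22
add column units_x5 = t['units'] * 5:
   price  channel  units  units_x5
5    102   retail     76       380
6      5  partner     22       110

490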